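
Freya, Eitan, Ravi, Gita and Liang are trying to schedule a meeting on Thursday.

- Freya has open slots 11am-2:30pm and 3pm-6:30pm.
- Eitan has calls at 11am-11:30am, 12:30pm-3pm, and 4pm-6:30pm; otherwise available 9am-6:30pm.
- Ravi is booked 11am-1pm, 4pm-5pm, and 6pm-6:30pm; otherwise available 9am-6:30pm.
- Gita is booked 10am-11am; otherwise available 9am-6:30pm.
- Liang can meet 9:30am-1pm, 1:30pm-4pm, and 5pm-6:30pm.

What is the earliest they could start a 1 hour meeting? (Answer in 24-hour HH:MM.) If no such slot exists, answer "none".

15:00

Eitan free within 09:00–18:30: 09:00–11:00, 11:30–12:30, 15:00–16:00.
Ravi free within 09:00–18:30: 09:00–11:00, 13:00–16:00, 17:00–18:00.
Gita free within 09:00–18:30: 09:00–10:00, 11:00–18:30.
Freya ∩ Eitan: 11:30–12:30, 15:00–16:00.
Freya ∩ Eitan ∩ Ravi: 15:00–16:00.
Freya ∩ Eitan ∩ Ravi ∩ Gita: 15:00–16:00.
Freya ∩ Eitan ∩ Ravi ∩ Gita ∩ Liang: 15:00–16:00.
Windows ≥ 60 min: 15:00–16:00.
Earliest such window starts at 15:00.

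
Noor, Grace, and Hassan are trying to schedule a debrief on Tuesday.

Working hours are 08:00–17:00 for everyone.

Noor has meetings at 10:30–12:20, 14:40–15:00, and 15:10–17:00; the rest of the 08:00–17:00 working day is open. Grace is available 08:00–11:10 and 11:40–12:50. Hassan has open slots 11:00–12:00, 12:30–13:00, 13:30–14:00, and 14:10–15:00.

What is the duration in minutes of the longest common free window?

20 minutes

Noor free within 08:00–17:00: 08:00–10:30, 12:20–14:40, 15:00–15:10.
Noor ∩ Grace: 08:00–10:30, 12:20–12:50.
Noor ∩ Grace ∩ Hassan: 12:30–12:50.
Single common window of 20 minutes.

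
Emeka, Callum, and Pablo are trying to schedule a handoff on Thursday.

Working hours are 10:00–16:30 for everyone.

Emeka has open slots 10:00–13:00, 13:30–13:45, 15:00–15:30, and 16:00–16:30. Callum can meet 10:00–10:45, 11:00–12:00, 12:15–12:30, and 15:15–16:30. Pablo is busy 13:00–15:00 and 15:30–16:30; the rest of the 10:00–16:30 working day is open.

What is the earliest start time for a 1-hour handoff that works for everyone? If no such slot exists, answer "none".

Pablo free within 10:00–16:30: 10:00–13:00, 15:00–15:30.
Emeka ∩ Callum: 10:00–10:45, 11:00–12:00, 12:15–12:30, 15:15–15:30, 16:00–16:30.
Emeka ∩ Callum ∩ Pablo: 10:00–10:45, 11:00–12:00, 12:15–12:30, 15:15–15:30.
Windows ≥ 60 min: 11:00–12:00.
Earliest such window starts at 11:00.

11:00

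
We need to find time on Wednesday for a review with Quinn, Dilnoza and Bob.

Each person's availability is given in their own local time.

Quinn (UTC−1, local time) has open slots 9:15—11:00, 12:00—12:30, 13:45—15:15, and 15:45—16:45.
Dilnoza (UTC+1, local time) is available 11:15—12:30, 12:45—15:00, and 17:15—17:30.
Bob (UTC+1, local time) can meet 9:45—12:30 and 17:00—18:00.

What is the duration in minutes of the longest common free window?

75 minutes

Quinn → UTC: 10:15–12:00, 13:00–13:30, 14:45–16:15, 16:45–17:45.
Dilnoza → UTC: 10:15–11:30, 11:45–14:00, 16:15–16:30.
Bob → UTC: 08:45–11:30, 16:00–17:00.
Quinn ∩ Dilnoza: 10:15–11:30, 11:45–12:00, 13:00–13:30.
Quinn ∩ Dilnoza ∩ Bob: 10:15–11:30.
Single common window of 75 minutes.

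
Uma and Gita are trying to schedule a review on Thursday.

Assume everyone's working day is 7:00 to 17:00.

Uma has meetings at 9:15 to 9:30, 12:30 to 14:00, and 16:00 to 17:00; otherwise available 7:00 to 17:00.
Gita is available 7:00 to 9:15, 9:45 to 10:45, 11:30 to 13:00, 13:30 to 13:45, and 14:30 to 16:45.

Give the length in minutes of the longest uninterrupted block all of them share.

135 minutes

Uma free within 07:00–17:00: 07:00–09:15, 09:30–12:30, 14:00–16:00.
Uma ∩ Gita: 07:00–09:15, 09:45–10:45, 11:30–12:30, 14:30–16:00.
Common window lengths: 135, 60, 60, 90 min; longest is 135.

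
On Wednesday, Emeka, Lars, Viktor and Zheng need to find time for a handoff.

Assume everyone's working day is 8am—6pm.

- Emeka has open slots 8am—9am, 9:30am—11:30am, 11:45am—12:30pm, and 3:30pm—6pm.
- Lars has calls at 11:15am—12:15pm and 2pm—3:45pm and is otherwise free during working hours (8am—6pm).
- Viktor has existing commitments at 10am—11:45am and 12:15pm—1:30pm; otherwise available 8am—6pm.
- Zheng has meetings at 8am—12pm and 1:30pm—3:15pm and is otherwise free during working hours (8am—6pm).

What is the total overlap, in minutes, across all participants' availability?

135 minutes

Lars free within 08:00–18:00: 08:00–11:15, 12:15–14:00, 15:45–18:00.
Viktor free within 08:00–18:00: 08:00–10:00, 11:45–12:15, 13:30–18:00.
Zheng free within 08:00–18:00: 12:00–13:30, 15:15–18:00.
Emeka ∩ Lars: 08:00–09:00, 09:30–11:15, 12:15–12:30, 15:45–18:00.
Emeka ∩ Lars ∩ Viktor: 08:00–09:00, 09:30–10:00, 15:45–18:00.
Emeka ∩ Lars ∩ Viktor ∩ Zheng: 15:45–18:00.
Total common minutes: 135.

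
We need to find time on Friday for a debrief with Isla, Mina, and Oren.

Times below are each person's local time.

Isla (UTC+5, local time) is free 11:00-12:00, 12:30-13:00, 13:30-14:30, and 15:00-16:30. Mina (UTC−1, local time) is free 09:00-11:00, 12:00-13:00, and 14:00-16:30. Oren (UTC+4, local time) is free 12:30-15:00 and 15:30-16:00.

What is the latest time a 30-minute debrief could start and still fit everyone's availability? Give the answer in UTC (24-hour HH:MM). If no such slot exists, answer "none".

10:30

Isla → UTC: 06:00–07:00, 07:30–08:00, 08:30–09:30, 10:00–11:30.
Mina → UTC: 10:00–12:00, 13:00–14:00, 15:00–17:30.
Oren → UTC: 08:30–11:00, 11:30–12:00.
Isla ∩ Mina: 10:00–11:30.
Isla ∩ Mina ∩ Oren: 10:00–11:00.
Windows ≥ 30 min: 10:00–11:00.
Latest start in the last window 10:00–11:00 is 11:00 − 30 min = 10:30.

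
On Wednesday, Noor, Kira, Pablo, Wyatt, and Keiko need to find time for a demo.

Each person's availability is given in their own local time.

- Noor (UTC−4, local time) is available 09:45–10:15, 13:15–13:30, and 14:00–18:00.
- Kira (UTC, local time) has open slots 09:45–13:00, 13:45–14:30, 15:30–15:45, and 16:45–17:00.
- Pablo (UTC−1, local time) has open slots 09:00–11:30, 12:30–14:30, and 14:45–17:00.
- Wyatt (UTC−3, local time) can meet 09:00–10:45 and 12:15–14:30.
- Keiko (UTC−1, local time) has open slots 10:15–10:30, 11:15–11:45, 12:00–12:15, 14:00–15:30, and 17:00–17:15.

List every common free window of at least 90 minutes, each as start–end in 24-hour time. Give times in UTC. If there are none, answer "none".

Noor → UTC: 13:45–14:15, 17:15–17:30, 18:00–22:00.
Kira → UTC: 09:45–13:00, 13:45–14:30, 15:30–15:45, 16:45–17:00.
Pablo → UTC: 10:00–12:30, 13:30–15:30, 15:45–18:00.
Wyatt → UTC: 12:00–13:45, 15:15–17:30.
Keiko → UTC: 11:15–11:30, 12:15–12:45, 13:00–13:15, 15:00–16:30, 18:00–18:15.
Noor ∩ Kira: 13:45–14:15.
Noor ∩ Kira ∩ Pablo: 13:45–14:15.
Noor ∩ Kira ∩ Pablo ∩ Wyatt: (none).
Noor ∩ Kira ∩ Pablo ∩ Wyatt ∩ Keiko: (none).
Windows ≥ 90 min: (none).

none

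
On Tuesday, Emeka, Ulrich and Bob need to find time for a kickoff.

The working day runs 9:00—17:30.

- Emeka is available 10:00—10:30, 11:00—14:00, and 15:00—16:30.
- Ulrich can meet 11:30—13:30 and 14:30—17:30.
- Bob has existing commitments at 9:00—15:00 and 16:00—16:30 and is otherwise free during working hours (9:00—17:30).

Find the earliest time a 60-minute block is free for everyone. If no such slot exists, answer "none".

Bob free within 09:00–17:30: 15:00–16:00, 16:30–17:30.
Emeka ∩ Ulrich: 11:30–13:30, 15:00–16:30.
Emeka ∩ Ulrich ∩ Bob: 15:00–16:00.
Windows ≥ 60 min: 15:00–16:00.
Earliest such window starts at 15:00.

15:00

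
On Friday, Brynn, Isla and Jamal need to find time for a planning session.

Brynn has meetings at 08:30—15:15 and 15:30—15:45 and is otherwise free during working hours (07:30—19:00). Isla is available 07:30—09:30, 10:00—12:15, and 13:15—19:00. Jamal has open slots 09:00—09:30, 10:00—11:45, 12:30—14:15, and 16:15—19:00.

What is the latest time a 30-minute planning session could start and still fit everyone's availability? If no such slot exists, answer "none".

18:30

Brynn free within 07:30–19:00: 07:30–08:30, 15:15–15:30, 15:45–19:00.
Brynn ∩ Isla: 07:30–08:30, 15:15–15:30, 15:45–19:00.
Brynn ∩ Isla ∩ Jamal: 16:15–19:00.
Windows ≥ 30 min: 16:15–19:00.
Latest start in the last window 16:15–19:00 is 19:00 − 30 min = 18:30.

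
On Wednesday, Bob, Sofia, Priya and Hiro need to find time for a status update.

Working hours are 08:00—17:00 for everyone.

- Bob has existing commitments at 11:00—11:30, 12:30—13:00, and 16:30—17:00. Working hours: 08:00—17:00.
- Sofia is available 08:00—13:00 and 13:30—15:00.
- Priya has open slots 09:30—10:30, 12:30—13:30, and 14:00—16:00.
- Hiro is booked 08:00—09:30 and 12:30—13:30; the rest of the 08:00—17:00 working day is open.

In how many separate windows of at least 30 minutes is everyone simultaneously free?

Bob free within 08:00–17:00: 08:00–11:00, 11:30–12:30, 13:00–16:30.
Hiro free within 08:00–17:00: 09:30–12:30, 13:30–17:00.
Bob ∩ Sofia: 08:00–11:00, 11:30–12:30, 13:30–15:00.
Bob ∩ Sofia ∩ Priya: 09:30–10:30, 14:00–15:00.
Bob ∩ Sofia ∩ Priya ∩ Hiro: 09:30–10:30, 14:00–15:00.
Windows ≥ 30 min: 09:30–10:30, 14:00–15:00.
That's 2 windows.

2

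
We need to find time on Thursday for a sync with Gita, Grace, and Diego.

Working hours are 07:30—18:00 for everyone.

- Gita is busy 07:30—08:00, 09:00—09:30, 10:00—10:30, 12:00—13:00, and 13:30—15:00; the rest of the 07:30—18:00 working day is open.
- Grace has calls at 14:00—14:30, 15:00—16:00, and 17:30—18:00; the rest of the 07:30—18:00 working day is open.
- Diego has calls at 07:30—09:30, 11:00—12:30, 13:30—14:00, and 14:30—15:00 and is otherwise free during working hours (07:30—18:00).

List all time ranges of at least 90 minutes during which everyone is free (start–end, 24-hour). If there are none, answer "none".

Gita free within 07:30–18:00: 08:00–09:00, 09:30–10:00, 10:30–12:00, 13:00–13:30, 15:00–18:00.
Grace free within 07:30–18:00: 07:30–14:00, 14:30–15:00, 16:00–17:30.
Diego free within 07:30–18:00: 09:30–11:00, 12:30–13:30, 14:00–14:30, 15:00–18:00.
Gita ∩ Grace: 08:00–09:00, 09:30–10:00, 10:30–12:00, 13:00–13:30, 16:00–17:30.
Gita ∩ Grace ∩ Diego: 09:30–10:00, 10:30–11:00, 13:00–13:30, 16:00–17:30.
Windows ≥ 90 min: 16:00–17:30.

16:00–17:30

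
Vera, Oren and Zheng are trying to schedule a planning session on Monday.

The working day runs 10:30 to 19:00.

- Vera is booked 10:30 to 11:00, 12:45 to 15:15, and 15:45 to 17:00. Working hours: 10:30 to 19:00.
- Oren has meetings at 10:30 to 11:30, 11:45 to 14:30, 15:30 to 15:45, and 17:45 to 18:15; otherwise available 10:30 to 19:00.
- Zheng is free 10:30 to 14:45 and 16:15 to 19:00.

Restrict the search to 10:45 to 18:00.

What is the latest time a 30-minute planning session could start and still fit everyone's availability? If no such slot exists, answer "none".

17:15

Vera free within 10:30–19:00: 11:00–12:45, 15:15–15:45, 17:00–19:00.
Oren free within 10:30–19:00: 11:30–11:45, 14:30–15:30, 15:45–17:45, 18:15–19:00.
Vera ∩ Oren: 11:30–11:45, 15:15–15:30, 17:00–17:45, 18:15–19:00.
Vera ∩ Oren ∩ Zheng: 11:30–11:45, 17:00–17:45, 18:15–19:00.
Restricted to 10:45–18:00: 11:30–11:45, 17:00–17:45.
Windows ≥ 30 min: 17:00–17:45.
Latest start in the last window 17:00–17:45 is 17:45 − 30 min = 17:15.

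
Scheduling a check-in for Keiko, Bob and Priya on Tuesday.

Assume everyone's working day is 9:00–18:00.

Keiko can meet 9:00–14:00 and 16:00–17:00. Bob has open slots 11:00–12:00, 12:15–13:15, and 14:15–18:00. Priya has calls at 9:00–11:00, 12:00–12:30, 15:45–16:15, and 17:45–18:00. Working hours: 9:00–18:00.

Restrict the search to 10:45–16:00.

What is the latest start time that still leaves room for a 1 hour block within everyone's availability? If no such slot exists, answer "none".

Priya free within 09:00–18:00: 11:00–12:00, 12:30–15:45, 16:15–17:45.
Keiko ∩ Bob: 11:00–12:00, 12:15–13:15, 16:00–17:00.
Keiko ∩ Bob ∩ Priya: 11:00–12:00, 12:30–13:15, 16:15–17:00.
Restricted to 10:45–16:00: 11:00–12:00, 12:30–13:15.
Windows ≥ 60 min: 11:00–12:00.
Latest start in the last window 11:00–12:00 is 12:00 − 60 min = 11:00.

11:00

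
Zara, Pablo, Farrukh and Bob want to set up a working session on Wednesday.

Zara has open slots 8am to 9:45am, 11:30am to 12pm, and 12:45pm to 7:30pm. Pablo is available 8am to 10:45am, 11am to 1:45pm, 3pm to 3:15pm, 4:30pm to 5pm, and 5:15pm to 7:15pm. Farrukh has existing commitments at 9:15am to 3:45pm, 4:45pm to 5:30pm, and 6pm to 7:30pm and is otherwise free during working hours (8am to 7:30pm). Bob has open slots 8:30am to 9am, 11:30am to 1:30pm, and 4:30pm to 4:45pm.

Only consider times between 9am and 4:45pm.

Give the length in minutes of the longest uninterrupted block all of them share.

15 minutes

Farrukh free within 08:00–19:30: 08:00–09:15, 15:45–16:45, 17:30–18:00.
Zara ∩ Pablo: 08:00–09:45, 11:30–12:00, 12:45–13:45, 15:00–15:15, 16:30–17:00, 17:15–19:15.
Zara ∩ Pablo ∩ Farrukh: 08:00–09:15, 16:30–16:45, 17:30–18:00.
Zara ∩ Pablo ∩ Farrukh ∩ Bob: 08:30–09:00, 16:30–16:45.
Restricted to 09:00–16:45: 16:30–16:45.
Single common window of 15 minutes.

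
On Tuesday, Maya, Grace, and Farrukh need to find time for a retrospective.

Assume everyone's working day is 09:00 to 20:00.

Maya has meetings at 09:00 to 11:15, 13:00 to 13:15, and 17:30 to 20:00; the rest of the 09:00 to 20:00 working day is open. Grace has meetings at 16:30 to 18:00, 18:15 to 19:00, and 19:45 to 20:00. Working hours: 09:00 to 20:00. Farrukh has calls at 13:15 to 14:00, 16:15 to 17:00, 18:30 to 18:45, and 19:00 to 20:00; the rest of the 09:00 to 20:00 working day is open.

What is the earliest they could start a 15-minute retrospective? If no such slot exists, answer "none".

11:15

Maya free within 09:00–20:00: 11:15–13:00, 13:15–17:30.
Grace free within 09:00–20:00: 09:00–16:30, 18:00–18:15, 19:00–19:45.
Farrukh free within 09:00–20:00: 09:00–13:15, 14:00–16:15, 17:00–18:30, 18:45–19:00.
Maya ∩ Grace: 11:15–13:00, 13:15–16:30.
Maya ∩ Grace ∩ Farrukh: 11:15–13:00, 14:00–16:15.
Windows ≥ 15 min: 11:15–13:00, 14:00–16:15.
Earliest such window starts at 11:15.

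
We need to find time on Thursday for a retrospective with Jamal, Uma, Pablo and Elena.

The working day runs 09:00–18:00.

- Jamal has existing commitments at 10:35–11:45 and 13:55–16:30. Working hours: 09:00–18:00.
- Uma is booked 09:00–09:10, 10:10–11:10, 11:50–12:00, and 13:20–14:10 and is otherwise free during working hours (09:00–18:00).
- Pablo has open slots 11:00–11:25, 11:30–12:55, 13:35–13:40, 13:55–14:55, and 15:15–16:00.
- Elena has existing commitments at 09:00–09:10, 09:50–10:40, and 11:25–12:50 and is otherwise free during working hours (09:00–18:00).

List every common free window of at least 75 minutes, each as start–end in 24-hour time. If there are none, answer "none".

none

Jamal free within 09:00–18:00: 09:00–10:35, 11:45–13:55, 16:30–18:00.
Uma free within 09:00–18:00: 09:10–10:10, 11:10–11:50, 12:00–13:20, 14:10–18:00.
Elena free within 09:00–18:00: 09:10–09:50, 10:40–11:25, 12:50–18:00.
Jamal ∩ Uma: 09:10–10:10, 11:45–11:50, 12:00–13:20, 16:30–18:00.
Jamal ∩ Uma ∩ Pablo: 11:45–11:50, 12:00–12:55.
Jamal ∩ Uma ∩ Pablo ∩ Elena: 12:50–12:55.
Windows ≥ 75 min: (none).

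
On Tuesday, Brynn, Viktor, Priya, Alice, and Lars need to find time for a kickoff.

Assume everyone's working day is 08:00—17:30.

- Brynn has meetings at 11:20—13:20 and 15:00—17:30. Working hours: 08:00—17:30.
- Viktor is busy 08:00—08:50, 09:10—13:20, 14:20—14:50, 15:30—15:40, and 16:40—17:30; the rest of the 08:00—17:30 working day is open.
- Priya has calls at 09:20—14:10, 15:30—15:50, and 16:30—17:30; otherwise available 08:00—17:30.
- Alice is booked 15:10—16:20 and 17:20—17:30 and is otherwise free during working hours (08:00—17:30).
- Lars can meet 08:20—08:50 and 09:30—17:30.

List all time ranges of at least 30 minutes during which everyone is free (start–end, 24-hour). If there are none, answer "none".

Brynn free within 08:00–17:30: 08:00–11:20, 13:20–15:00.
Viktor free within 08:00–17:30: 08:50–09:10, 13:20–14:20, 14:50–15:30, 15:40–16:40.
Priya free within 08:00–17:30: 08:00–09:20, 14:10–15:30, 15:50–16:30.
Alice free within 08:00–17:30: 08:00–15:10, 16:20–17:20.
Brynn ∩ Viktor: 08:50–09:10, 13:20–14:20, 14:50–15:00.
Brynn ∩ Viktor ∩ Priya: 08:50–09:10, 14:10–14:20, 14:50–15:00.
Brynn ∩ Viktor ∩ Priya ∩ Alice: 08:50–09:10, 14:10–14:20, 14:50–15:00.
Brynn ∩ Viktor ∩ Priya ∩ Alice ∩ Lars: 14:10–14:20, 14:50–15:00.
Windows ≥ 30 min: (none).

none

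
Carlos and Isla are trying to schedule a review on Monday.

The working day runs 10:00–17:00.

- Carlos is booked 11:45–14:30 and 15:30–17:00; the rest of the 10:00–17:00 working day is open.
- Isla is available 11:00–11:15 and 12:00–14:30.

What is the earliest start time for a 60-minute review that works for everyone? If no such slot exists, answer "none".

Carlos free within 10:00–17:00: 10:00–11:45, 14:30–15:30.
Carlos ∩ Isla: 11:00–11:15.
Windows ≥ 60 min: (none).

none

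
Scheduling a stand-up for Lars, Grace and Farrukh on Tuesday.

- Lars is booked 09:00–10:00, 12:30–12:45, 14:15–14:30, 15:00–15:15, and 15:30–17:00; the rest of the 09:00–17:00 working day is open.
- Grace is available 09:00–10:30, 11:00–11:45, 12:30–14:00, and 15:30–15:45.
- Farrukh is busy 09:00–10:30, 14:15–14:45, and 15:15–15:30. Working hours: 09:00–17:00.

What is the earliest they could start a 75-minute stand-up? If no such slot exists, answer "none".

Lars free within 09:00–17:00: 10:00–12:30, 12:45–14:15, 14:30–15:00, 15:15–15:30.
Farrukh free within 09:00–17:00: 10:30–14:15, 14:45–15:15, 15:30–17:00.
Lars ∩ Grace: 10:00–10:30, 11:00–11:45, 12:45–14:00.
Lars ∩ Grace ∩ Farrukh: 11:00–11:45, 12:45–14:00.
Windows ≥ 75 min: 12:45–14:00.
Earliest such window starts at 12:45.

12:45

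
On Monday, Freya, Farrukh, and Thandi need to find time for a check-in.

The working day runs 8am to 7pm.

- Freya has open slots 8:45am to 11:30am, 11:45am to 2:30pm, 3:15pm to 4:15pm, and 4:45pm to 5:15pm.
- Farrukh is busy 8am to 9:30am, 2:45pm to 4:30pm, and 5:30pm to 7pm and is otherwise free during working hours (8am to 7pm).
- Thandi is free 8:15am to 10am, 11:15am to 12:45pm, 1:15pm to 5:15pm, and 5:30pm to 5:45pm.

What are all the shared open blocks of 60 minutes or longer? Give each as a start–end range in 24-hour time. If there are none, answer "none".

11:45–12:45, 13:15–14:30

Farrukh free within 08:00–19:00: 09:30–14:45, 16:30–17:30.
Freya ∩ Farrukh: 09:30–11:30, 11:45–14:30, 16:45–17:15.
Freya ∩ Farrukh ∩ Thandi: 09:30–10:00, 11:15–11:30, 11:45–12:45, 13:15–14:30, 16:45–17:15.
Windows ≥ 60 min: 11:45–12:45, 13:15–14:30.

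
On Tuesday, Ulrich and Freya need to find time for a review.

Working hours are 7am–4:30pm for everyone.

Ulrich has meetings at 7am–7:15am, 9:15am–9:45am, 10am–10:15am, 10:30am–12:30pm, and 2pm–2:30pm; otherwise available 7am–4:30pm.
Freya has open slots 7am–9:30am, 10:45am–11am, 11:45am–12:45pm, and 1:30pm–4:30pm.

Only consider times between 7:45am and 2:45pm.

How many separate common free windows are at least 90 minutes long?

Ulrich free within 07:00–16:30: 07:15–09:15, 09:45–10:00, 10:15–10:30, 12:30–14:00, 14:30–16:30.
Ulrich ∩ Freya: 07:15–09:15, 12:30–12:45, 13:30–14:00, 14:30–16:30.
Restricted to 07:45–14:45: 07:45–09:15, 12:30–12:45, 13:30–14:00, 14:30–14:45.
Windows ≥ 90 min: 07:45–09:15.
That's 1 window.

1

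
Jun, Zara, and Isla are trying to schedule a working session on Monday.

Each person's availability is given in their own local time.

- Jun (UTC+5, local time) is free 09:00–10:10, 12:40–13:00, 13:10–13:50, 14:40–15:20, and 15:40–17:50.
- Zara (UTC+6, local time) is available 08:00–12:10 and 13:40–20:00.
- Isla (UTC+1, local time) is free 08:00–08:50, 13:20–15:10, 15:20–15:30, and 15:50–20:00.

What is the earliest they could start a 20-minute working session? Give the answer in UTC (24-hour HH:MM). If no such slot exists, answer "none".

Jun → UTC: 04:00–05:10, 07:40–08:00, 08:10–08:50, 09:40–10:20, 10:40–12:50.
Zara → UTC: 02:00–06:10, 07:40–14:00.
Isla → UTC: 07:00–07:50, 12:20–14:10, 14:20–14:30, 14:50–19:00.
Jun ∩ Zara: 04:00–05:10, 07:40–08:00, 08:10–08:50, 09:40–10:20, 10:40–12:50.
Jun ∩ Zara ∩ Isla: 07:40–07:50, 12:20–12:50.
Windows ≥ 20 min: 12:20–12:50.
Earliest such window starts at 12:20.

12:20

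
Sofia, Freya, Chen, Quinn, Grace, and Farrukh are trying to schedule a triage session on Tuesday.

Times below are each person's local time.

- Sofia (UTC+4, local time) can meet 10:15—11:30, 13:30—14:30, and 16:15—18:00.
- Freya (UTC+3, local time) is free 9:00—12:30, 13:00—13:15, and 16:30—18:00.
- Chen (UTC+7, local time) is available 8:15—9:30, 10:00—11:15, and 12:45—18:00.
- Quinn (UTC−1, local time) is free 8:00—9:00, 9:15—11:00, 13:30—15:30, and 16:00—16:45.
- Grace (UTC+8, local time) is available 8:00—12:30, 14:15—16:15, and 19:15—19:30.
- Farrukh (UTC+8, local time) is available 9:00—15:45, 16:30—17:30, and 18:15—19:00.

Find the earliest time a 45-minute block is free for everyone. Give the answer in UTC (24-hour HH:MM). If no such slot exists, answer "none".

Sofia → UTC: 06:15–07:30, 09:30–10:30, 12:15–14:00.
Freya → UTC: 06:00–09:30, 10:00–10:15, 13:30–15:00.
Chen → UTC: 01:15–02:30, 03:00–04:15, 05:45–11:00.
Quinn → UTC: 09:00–10:00, 10:15–12:00, 14:30–16:30, 17:00–17:45.
Grace → UTC: 00:00–04:30, 06:15–08:15, 11:15–11:30.
Farrukh → UTC: 01:00–07:45, 08:30–09:30, 10:15–11:00.
Sofia ∩ Freya: 06:15–07:30, 10:00–10:15, 13:30–14:00.
Sofia ∩ Freya ∩ Chen: 06:15–07:30, 10:00–10:15.
Sofia ∩ Freya ∩ Chen ∩ Quinn: (none).
Sofia ∩ Freya ∩ Chen ∩ Quinn ∩ Grace: (none).
Sofia ∩ Freya ∩ Chen ∩ Quinn ∩ Grace ∩ Farrukh: (none).
Windows ≥ 45 min: (none).

none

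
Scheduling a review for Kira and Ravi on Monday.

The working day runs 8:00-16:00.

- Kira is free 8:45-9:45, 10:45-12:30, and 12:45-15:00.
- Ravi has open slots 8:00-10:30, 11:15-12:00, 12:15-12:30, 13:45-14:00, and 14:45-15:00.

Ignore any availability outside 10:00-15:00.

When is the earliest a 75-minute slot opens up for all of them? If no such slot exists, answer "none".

none

Kira ∩ Ravi: 08:45–09:45, 11:15–12:00, 12:15–12:30, 13:45–14:00, 14:45–15:00.
Restricted to 10:00–15:00: 11:15–12:00, 12:15–12:30, 13:45–14:00, 14:45–15:00.
Windows ≥ 75 min: (none).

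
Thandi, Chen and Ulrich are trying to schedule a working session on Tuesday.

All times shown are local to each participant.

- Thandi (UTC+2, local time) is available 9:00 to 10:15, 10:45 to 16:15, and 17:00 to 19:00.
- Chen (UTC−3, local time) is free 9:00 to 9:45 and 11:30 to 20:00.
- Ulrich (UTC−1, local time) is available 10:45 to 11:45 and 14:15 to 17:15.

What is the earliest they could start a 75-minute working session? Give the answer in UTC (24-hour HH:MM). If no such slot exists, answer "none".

15:15

Thandi → UTC: 07:00–08:15, 08:45–14:15, 15:00–17:00.
Chen → UTC: 12:00–12:45, 14:30–23:00.
Ulrich → UTC: 11:45–12:45, 15:15–18:15.
Thandi ∩ Chen: 12:00–12:45, 15:00–17:00.
Thandi ∩ Chen ∩ Ulrich: 12:00–12:45, 15:15–17:00.
Windows ≥ 75 min: 15:15–17:00.
Earliest such window starts at 15:15.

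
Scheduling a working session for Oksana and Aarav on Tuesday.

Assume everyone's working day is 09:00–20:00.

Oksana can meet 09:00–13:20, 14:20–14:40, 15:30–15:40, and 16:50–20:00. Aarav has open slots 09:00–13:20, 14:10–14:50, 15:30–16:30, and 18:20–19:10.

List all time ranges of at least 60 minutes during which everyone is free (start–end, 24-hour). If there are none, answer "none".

09:00–13:20

Oksana ∩ Aarav: 09:00–13:20, 14:20–14:40, 15:30–15:40, 18:20–19:10.
Windows ≥ 60 min: 09:00–13:20.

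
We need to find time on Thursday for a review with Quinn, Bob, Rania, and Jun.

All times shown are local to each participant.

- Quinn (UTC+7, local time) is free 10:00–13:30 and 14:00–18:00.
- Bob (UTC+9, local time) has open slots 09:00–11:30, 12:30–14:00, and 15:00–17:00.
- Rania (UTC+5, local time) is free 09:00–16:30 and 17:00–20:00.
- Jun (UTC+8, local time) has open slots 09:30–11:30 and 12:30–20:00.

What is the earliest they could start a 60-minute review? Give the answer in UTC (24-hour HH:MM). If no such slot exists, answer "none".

Quinn → UTC: 03:00–06:30, 07:00–11:00.
Bob → UTC: 00:00–02:30, 03:30–05:00, 06:00–08:00.
Rania → UTC: 04:00–11:30, 12:00–15:00.
Jun → UTC: 01:30–03:30, 04:30–12:00.
Quinn ∩ Bob: 03:30–05:00, 06:00–06:30, 07:00–08:00.
Quinn ∩ Bob ∩ Rania: 04:00–05:00, 06:00–06:30, 07:00–08:00.
Quinn ∩ Bob ∩ Rania ∩ Jun: 04:30–05:00, 06:00–06:30, 07:00–08:00.
Windows ≥ 60 min: 07:00–08:00.
Earliest such window starts at 07:00.

07:00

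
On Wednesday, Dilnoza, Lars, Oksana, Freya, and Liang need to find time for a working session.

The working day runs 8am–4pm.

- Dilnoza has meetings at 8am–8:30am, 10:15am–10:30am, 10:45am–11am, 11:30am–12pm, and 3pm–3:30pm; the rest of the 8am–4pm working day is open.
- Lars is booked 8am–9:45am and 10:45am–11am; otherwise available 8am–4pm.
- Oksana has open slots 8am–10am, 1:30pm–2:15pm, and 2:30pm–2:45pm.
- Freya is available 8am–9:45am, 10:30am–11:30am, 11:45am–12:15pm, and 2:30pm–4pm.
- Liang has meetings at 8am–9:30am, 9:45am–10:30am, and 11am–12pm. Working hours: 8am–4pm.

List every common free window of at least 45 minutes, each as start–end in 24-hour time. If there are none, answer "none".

none

Dilnoza free within 08:00–16:00: 08:30–10:15, 10:30–10:45, 11:00–11:30, 12:00–15:00, 15:30–16:00.
Lars free within 08:00–16:00: 09:45–10:45, 11:00–16:00.
Liang free within 08:00–16:00: 09:30–09:45, 10:30–11:00, 12:00–16:00.
Dilnoza ∩ Lars: 09:45–10:15, 10:30–10:45, 11:00–11:30, 12:00–15:00, 15:30–16:00.
Dilnoza ∩ Lars ∩ Oksana: 09:45–10:00, 13:30–14:15, 14:30–14:45.
Dilnoza ∩ Lars ∩ Oksana ∩ Freya: 14:30–14:45.
Dilnoza ∩ Lars ∩ Oksana ∩ Freya ∩ Liang: 14:30–14:45.
Windows ≥ 45 min: (none).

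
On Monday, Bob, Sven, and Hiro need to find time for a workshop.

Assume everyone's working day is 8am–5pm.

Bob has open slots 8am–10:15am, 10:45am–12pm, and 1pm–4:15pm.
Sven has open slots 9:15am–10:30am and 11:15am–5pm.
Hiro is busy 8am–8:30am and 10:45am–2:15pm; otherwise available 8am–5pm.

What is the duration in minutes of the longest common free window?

Hiro free within 08:00–17:00: 08:30–10:45, 14:15–17:00.
Bob ∩ Sven: 09:15–10:15, 11:15–12:00, 13:00–16:15.
Bob ∩ Sven ∩ Hiro: 09:15–10:15, 14:15–16:15.
Common window lengths: 60, 120 min; longest is 120.

120 minutes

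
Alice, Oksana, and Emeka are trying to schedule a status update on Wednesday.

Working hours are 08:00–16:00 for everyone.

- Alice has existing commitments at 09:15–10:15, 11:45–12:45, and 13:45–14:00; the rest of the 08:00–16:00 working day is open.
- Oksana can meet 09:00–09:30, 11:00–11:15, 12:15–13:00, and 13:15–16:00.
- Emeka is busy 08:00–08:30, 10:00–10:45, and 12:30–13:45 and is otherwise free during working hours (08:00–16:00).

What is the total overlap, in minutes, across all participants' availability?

Alice free within 08:00–16:00: 08:00–09:15, 10:15–11:45, 12:45–13:45, 14:00–16:00.
Emeka free within 08:00–16:00: 08:30–10:00, 10:45–12:30, 13:45–16:00.
Alice ∩ Oksana: 09:00–09:15, 11:00–11:15, 12:45–13:00, 13:15–13:45, 14:00–16:00.
Alice ∩ Oksana ∩ Emeka: 09:00–09:15, 11:00–11:15, 14:00–16:00.
Total common minutes: 15 + 15 + 120 = 150.

150 minutes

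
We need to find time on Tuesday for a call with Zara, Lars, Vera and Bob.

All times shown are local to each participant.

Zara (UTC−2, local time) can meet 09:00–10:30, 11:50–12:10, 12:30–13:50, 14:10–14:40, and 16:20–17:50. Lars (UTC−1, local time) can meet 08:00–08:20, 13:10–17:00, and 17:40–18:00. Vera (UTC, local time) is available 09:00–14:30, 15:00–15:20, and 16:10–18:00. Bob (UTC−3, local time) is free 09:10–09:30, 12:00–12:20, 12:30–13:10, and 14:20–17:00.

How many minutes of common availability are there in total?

20 minutes

Zara → UTC: 11:00–12:30, 13:50–14:10, 14:30–15:50, 16:10–16:40, 18:20–19:50.
Lars → UTC: 09:00–09:20, 14:10–18:00, 18:40–19:00.
Vera → UTC: 09:00–14:30, 15:00–15:20, 16:10–18:00.
Bob → UTC: 12:10–12:30, 15:00–15:20, 15:30–16:10, 17:20–20:00.
Zara ∩ Lars: 14:30–15:50, 16:10–16:40, 18:40–19:00.
Zara ∩ Lars ∩ Vera: 15:00–15:20, 16:10–16:40.
Zara ∩ Lars ∩ Vera ∩ Bob: 15:00–15:20.
Total common minutes: 20.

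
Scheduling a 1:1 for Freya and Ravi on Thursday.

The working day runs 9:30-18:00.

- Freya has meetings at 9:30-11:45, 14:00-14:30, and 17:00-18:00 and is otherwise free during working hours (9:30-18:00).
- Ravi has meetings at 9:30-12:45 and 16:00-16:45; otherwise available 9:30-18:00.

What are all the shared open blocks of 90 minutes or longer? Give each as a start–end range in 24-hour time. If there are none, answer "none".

14:30–16:00

Freya free within 09:30–18:00: 11:45–14:00, 14:30–17:00.
Ravi free within 09:30–18:00: 12:45–16:00, 16:45–18:00.
Freya ∩ Ravi: 12:45–14:00, 14:30–16:00, 16:45–17:00.
Windows ≥ 90 min: 14:30–16:00.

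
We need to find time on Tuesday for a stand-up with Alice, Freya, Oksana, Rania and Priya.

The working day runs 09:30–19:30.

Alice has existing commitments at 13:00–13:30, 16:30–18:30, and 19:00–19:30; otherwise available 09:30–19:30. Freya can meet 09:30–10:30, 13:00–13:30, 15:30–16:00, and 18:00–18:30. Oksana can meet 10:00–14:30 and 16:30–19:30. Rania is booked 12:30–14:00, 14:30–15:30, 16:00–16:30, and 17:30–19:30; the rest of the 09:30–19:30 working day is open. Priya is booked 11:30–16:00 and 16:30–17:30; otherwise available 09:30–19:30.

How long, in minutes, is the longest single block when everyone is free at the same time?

30 minutes

Alice free within 09:30–19:30: 09:30–13:00, 13:30–16:30, 18:30–19:00.
Rania free within 09:30–19:30: 09:30–12:30, 14:00–14:30, 15:30–16:00, 16:30–17:30.
Priya free within 09:30–19:30: 09:30–11:30, 16:00–16:30, 17:30–19:30.
Alice ∩ Freya: 09:30–10:30, 15:30–16:00.
Alice ∩ Freya ∩ Oksana: 10:00–10:30.
Alice ∩ Freya ∩ Oksana ∩ Rania: 10:00–10:30.
Alice ∩ Freya ∩ Oksana ∩ Rania ∩ Priya: 10:00–10:30.
Single common window of 30 minutes.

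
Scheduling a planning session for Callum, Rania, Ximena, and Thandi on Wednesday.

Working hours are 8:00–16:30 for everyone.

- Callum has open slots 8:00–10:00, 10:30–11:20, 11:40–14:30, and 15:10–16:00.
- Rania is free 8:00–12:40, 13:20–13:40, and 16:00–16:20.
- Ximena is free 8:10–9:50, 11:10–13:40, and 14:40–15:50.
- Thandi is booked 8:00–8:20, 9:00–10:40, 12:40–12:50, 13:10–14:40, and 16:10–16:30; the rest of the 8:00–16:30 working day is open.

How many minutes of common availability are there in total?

110 minutes

Thandi free within 08:00–16:30: 08:20–09:00, 10:40–12:40, 12:50–13:10, 14:40–16:10.
Callum ∩ Rania: 08:00–10:00, 10:30–11:20, 11:40–12:40, 13:20–13:40.
Callum ∩ Rania ∩ Ximena: 08:10–09:50, 11:10–11:20, 11:40–12:40, 13:20–13:40.
Callum ∩ Rania ∩ Ximena ∩ Thandi: 08:20–09:00, 11:10–11:20, 11:40–12:40.
Total common minutes: 40 + 10 + 60 = 110.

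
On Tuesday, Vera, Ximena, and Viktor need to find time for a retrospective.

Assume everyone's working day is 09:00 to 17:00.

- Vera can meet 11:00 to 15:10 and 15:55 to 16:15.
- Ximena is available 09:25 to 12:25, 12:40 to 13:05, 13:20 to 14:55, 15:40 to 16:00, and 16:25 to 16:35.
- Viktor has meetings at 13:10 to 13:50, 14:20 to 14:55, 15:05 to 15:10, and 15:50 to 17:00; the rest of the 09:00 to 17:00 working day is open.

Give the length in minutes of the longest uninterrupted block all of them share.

Viktor free within 09:00–17:00: 09:00–13:10, 13:50–14:20, 14:55–15:05, 15:10–15:50.
Vera ∩ Ximena: 11:00–12:25, 12:40–13:05, 13:20–14:55, 15:55–16:00.
Vera ∩ Ximena ∩ Viktor: 11:00–12:25, 12:40–13:05, 13:50–14:20.
Common window lengths: 85, 25, 30 min; longest is 85.

85 minutes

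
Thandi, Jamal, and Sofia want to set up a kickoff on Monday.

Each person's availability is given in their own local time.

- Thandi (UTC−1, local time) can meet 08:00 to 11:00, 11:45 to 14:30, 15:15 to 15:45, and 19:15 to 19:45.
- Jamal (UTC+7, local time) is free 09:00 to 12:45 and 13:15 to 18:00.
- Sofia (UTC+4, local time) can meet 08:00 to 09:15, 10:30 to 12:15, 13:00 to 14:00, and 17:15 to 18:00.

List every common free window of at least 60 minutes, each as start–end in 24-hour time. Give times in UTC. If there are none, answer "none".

09:00–10:00

Thandi → UTC: 09:00–12:00, 12:45–15:30, 16:15–16:45, 20:15–20:45.
Jamal → UTC: 02:00–05:45, 06:15–11:00.
Sofia → UTC: 04:00–05:15, 06:30–08:15, 09:00–10:00, 13:15–14:00.
Thandi ∩ Jamal: 09:00–11:00.
Thandi ∩ Jamal ∩ Sofia: 09:00–10:00.
Windows ≥ 60 min: 09:00–10:00.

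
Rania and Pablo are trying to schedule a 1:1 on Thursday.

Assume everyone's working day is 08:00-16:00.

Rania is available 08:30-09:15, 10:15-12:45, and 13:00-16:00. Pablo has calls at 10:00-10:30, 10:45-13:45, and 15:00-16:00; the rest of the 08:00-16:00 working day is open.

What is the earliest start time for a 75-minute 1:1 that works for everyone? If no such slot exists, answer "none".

Pablo free within 08:00–16:00: 08:00–10:00, 10:30–10:45, 13:45–15:00.
Rania ∩ Pablo: 08:30–09:15, 10:30–10:45, 13:45–15:00.
Windows ≥ 75 min: 13:45–15:00.
Earliest such window starts at 13:45.

13:45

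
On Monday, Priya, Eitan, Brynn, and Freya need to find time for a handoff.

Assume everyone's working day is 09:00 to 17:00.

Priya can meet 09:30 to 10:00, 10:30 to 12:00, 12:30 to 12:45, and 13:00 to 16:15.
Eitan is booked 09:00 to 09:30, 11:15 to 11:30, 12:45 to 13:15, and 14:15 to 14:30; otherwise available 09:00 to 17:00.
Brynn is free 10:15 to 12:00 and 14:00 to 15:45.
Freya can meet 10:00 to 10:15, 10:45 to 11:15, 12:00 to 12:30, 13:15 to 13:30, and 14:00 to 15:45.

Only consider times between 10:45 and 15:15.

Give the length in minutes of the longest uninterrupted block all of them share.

Eitan free within 09:00–17:00: 09:30–11:15, 11:30–12:45, 13:15–14:15, 14:30–17:00.
Priya ∩ Eitan: 09:30–10:00, 10:30–11:15, 11:30–12:00, 12:30–12:45, 13:15–14:15, 14:30–16:15.
Priya ∩ Eitan ∩ Brynn: 10:30–11:15, 11:30–12:00, 14:00–14:15, 14:30–15:45.
Priya ∩ Eitan ∩ Brynn ∩ Freya: 10:45–11:15, 14:00–14:15, 14:30–15:45.
Restricted to 10:45–15:15: 10:45–11:15, 14:00–14:15, 14:30–15:15.
Common window lengths: 30, 15, 45 min; longest is 45.

45 minutes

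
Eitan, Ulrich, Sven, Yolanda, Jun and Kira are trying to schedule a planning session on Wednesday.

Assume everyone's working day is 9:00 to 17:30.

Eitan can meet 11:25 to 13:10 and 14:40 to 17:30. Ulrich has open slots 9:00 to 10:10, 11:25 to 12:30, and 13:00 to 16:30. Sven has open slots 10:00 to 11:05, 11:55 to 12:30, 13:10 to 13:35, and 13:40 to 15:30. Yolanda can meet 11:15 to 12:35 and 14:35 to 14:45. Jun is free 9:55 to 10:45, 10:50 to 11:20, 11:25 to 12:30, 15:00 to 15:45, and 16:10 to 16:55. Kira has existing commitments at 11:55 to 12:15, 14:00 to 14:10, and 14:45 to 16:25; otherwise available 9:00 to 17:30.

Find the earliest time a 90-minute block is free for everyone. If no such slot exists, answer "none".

none

Kira free within 09:00–17:30: 09:00–11:55, 12:15–14:00, 14:10–14:45, 16:25–17:30.
Eitan ∩ Ulrich: 11:25–12:30, 13:00–13:10, 14:40–16:30.
Eitan ∩ Ulrich ∩ Sven: 11:55–12:30, 14:40–15:30.
Eitan ∩ Ulrich ∩ Sven ∩ Yolanda: 11:55–12:30, 14:40–14:45.
Eitan ∩ Ulrich ∩ Sven ∩ Yolanda ∩ Jun: 11:55–12:30.
Eitan ∩ Ulrich ∩ Sven ∩ Yolanda ∩ Jun ∩ Kira: 12:15–12:30.
Windows ≥ 90 min: (none).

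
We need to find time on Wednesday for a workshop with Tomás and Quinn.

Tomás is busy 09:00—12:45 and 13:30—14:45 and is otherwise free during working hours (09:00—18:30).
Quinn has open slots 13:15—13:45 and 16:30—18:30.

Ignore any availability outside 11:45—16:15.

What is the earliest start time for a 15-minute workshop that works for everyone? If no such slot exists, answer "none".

Tomás free within 09:00–18:30: 12:45–13:30, 14:45–18:30.
Tomás ∩ Quinn: 13:15–13:30, 16:30–18:30.
Restricted to 11:45–16:15: 13:15–13:30.
Windows ≥ 15 min: 13:15–13:30.
Earliest such window starts at 13:15.

13:15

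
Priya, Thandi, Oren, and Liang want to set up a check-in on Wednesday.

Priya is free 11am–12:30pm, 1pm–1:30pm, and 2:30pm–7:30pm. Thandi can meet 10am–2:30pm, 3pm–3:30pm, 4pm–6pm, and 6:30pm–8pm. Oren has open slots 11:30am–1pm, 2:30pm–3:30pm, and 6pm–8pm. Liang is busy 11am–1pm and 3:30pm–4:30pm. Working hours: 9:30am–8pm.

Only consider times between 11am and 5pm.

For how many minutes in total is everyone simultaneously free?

Liang free within 09:30–20:00: 09:30–11:00, 13:00–15:30, 16:30–20:00.
Priya ∩ Thandi: 11:00–12:30, 13:00–13:30, 15:00–15:30, 16:00–18:00, 18:30–19:30.
Priya ∩ Thandi ∩ Oren: 11:30–12:30, 15:00–15:30, 18:30–19:30.
Priya ∩ Thandi ∩ Oren ∩ Liang: 15:00–15:30, 18:30–19:30.
Restricted to 11:00–17:00: 15:00–15:30.
Total common minutes: 30.

30 minutes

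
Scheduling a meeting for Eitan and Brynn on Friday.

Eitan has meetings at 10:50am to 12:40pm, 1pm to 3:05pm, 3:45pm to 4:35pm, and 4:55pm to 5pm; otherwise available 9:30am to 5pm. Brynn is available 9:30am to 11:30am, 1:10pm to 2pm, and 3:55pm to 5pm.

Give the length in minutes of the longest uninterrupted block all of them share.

Eitan free within 09:30–17:00: 09:30–10:50, 12:40–13:00, 15:05–15:45, 16:35–16:55.
Eitan ∩ Brynn: 09:30–10:50, 16:35–16:55.
Common window lengths: 80, 20 min; longest is 80.

80 minutes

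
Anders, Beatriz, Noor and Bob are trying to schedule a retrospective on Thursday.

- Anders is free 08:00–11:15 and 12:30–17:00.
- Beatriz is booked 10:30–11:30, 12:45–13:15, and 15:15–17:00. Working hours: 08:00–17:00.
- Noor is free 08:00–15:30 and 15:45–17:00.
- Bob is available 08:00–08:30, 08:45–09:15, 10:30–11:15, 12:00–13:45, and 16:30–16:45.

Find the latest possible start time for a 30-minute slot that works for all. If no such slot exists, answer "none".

13:15

Beatriz free within 08:00–17:00: 08:00–10:30, 11:30–12:45, 13:15–15:15.
Anders ∩ Beatriz: 08:00–10:30, 12:30–12:45, 13:15–15:15.
Anders ∩ Beatriz ∩ Noor: 08:00–10:30, 12:30–12:45, 13:15–15:15.
Anders ∩ Beatriz ∩ Noor ∩ Bob: 08:00–08:30, 08:45–09:15, 12:30–12:45, 13:15–13:45.
Windows ≥ 30 min: 08:00–08:30, 08:45–09:15, 13:15–13:45.
Latest start in the last window 13:15–13:45 is 13:45 − 30 min = 13:15.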